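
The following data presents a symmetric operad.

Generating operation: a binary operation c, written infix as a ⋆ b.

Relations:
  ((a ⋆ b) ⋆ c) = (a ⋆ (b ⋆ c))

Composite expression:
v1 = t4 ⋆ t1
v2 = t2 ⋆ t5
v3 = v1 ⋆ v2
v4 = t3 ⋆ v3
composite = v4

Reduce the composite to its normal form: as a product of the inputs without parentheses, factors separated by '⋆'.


Under associativity of c, the answer is the t's in reading order.
(t4 ⋆ t1) reduces to t4 ⋆ t1
(t2 ⋆ t5) reduces to t2 ⋆ t5
((t4 ⋆ t1) ⋆ (t2 ⋆ t5)) reduces to t4 ⋆ t1 ⋆ t2 ⋆ t5
(t3 ⋆ ((t4 ⋆ t1) ⋆ (t2 ⋆ t5))) reduces to t3 ⋆ t4 ⋆ t1 ⋆ t2 ⋆ t5

t3 ⋆ t4 ⋆ t1 ⋆ t2 ⋆ t5


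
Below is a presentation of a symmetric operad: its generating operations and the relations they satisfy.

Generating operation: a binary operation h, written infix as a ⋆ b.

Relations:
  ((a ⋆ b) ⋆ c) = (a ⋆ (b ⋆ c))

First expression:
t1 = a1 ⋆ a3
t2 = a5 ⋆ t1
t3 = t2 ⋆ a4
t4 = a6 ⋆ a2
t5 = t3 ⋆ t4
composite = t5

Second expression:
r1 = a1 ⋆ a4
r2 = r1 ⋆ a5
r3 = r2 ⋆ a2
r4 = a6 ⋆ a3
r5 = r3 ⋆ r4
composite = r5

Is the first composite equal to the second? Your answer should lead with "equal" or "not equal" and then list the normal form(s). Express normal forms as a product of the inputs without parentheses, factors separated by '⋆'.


not equal; the first gives a5 ⋆ a1 ⋆ a3 ⋆ a4 ⋆ a6 ⋆ a2 and the second a1 ⋆ a4 ⋆ a5 ⋆ a2 ⋆ a6 ⋆ a3


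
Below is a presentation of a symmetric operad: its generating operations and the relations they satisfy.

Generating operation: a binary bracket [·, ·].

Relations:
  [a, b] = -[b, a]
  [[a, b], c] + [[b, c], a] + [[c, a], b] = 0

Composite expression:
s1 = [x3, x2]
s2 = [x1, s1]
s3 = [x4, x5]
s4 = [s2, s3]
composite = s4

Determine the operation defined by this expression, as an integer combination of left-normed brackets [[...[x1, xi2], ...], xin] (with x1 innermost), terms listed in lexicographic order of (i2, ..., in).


-[[[[x1, x2], x3], x4], x5] + [[[[x1, x2], x3], x5], x4] + [[[[x1, x3], x2], x4], x5] - [[[[x1, x3], x2], x5], x4]


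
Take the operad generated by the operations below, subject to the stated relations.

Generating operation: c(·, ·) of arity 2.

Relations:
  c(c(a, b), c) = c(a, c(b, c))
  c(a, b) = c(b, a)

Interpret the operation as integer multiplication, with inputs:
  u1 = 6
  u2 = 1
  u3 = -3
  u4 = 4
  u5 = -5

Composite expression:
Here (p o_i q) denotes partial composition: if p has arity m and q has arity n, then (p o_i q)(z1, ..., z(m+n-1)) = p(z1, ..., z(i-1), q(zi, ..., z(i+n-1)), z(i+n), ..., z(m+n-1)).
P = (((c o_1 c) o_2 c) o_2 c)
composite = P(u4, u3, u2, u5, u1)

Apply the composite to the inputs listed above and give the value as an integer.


360


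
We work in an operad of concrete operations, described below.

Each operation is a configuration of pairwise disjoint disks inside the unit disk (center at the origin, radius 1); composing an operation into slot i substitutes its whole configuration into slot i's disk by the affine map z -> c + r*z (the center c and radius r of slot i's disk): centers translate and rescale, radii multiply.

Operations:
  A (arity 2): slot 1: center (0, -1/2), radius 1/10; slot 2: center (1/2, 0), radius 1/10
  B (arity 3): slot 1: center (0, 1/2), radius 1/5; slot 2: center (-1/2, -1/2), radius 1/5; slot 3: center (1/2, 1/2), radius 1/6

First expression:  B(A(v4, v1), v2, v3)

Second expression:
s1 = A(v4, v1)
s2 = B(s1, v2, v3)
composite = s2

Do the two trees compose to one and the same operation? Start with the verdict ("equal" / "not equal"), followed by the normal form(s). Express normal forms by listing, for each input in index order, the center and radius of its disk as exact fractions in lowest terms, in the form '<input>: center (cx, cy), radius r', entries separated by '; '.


equal; the common form is v1: center (1/10, 1/2), radius 1/50; v2: center (-1/2, -1/2), radius 1/5; v3: center (1/2, 1/2), radius 1/6; v4: center (0, 2/5), radius 1/50

The first expression, normalized: v1: center (1/10, 1/2), radius 1/50; v2: center (-1/2, -1/2), radius 1/5; v3: center (1/2, 1/2), radius 1/6; v4: center (0, 2/5), radius 1/50
The second expression, normalized: v1: center (1/10, 1/2), radius 1/50; v2: center (-1/2, -1/2), radius 1/5; v3: center (1/2, 1/2), radius 1/6; v4: center (0, 2/5), radius 1/50
The normal forms match — equal.


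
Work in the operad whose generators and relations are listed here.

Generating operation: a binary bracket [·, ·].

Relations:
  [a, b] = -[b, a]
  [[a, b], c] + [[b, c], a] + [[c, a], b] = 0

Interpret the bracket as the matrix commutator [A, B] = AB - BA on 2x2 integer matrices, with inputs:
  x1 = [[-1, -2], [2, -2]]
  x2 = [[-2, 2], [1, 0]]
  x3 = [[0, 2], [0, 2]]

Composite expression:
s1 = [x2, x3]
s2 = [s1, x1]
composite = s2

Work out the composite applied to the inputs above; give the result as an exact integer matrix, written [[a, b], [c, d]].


[[-4, 8], [6, 4]]

[x2, x3] = [[-2, 0], [-2, 2]]
[[x2, x3], x1] = [[-4, 8], [6, 4]]


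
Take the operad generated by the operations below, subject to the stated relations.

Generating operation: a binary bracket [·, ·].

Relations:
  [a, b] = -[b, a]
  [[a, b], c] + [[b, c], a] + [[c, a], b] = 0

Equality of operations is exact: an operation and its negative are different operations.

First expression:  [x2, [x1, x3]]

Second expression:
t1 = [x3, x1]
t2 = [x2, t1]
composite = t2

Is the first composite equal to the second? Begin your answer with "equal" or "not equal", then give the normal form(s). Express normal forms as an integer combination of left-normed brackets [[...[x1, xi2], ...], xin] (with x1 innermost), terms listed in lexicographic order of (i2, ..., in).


In normal form, the first expression is -[[x1, x3], x2]
In normal form, the second expression is [[x1, x3], x2]
The forms do not match — not equal.

not equal — first -[[x1, x3], x2], second [[x1, x3], x2]


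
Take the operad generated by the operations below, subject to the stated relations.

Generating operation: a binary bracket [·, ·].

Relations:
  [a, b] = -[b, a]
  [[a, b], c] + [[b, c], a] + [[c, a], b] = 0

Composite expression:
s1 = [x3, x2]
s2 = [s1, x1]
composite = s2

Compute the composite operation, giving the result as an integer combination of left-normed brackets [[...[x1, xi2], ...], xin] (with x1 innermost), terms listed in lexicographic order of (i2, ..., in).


Left-normed coefficients sit on the x1-initial expansion words.
Composite bracket: [[x3, x2], x1]
The bracket unfolds into 4 signed words via [a, b] = ab - ba (2^2 = 4).
The x1-initial words carry the normal form:
  x1x2x3 appears with sign +1, giving the term +[[x1, x2], x3]
  x1x3x2 appears with sign -1, giving the term -[[x1, x3], x2]

[[x1, x2], x3] - [[x1, x3], x2]


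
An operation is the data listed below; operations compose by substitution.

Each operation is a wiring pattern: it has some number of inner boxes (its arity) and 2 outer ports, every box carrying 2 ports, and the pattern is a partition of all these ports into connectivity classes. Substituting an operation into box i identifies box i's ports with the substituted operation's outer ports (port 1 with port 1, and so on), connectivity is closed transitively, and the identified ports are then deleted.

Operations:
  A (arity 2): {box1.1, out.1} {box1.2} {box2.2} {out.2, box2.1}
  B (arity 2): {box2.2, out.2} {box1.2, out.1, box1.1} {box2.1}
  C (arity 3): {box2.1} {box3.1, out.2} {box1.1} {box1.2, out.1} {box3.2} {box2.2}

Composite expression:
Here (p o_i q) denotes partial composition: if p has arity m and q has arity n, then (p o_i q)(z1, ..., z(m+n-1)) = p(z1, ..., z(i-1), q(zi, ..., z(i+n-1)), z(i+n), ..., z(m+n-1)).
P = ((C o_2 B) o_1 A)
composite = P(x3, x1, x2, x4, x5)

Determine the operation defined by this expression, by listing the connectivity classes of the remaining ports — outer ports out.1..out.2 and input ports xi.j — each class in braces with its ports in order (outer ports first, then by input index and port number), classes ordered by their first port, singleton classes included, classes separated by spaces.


Substituting into C glues patterns; closure does the rest.
stage A: inputs (x3, x1), connectivity {out.1, x3.1} {out.2, x1.1} {x1.2} {x3.2}, out.j its boundary
stage B: inputs (x2, x4), connectivity {out.1, x2.1, x2.2} {out.2, x4.2} {x4.1}, out.j its boundary
stage C: inputs (x3, x1, x2, x4, x5), connectivity {out.1, x1.1} {out.2, x5.1} {x1.2} {x2.1, x2.2} {x3.1} {x3.2} {x4.1} {x4.2} {x5.2}, out.j its boundary

{out.1, x1.1} {out.2, x5.1} {x1.2} {x2.1, x2.2} {x3.1} {x3.2} {x4.1} {x4.2} {x5.2}


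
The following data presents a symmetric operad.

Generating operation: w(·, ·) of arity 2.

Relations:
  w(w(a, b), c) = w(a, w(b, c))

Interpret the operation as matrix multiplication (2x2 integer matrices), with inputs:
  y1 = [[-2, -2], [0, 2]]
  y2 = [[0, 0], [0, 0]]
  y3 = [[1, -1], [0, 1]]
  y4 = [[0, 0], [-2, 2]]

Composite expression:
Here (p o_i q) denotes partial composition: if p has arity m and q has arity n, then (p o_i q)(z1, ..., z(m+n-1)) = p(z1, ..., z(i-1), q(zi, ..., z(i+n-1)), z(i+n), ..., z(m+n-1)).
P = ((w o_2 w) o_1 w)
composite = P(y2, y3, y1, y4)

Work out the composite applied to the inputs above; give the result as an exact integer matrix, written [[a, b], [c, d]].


[[0, 0], [0, 0]]

w(y2, y3) = [[0, 0], [0, 0]]
w(y1, y4) = [[4, -4], [-4, 4]]
w(w(y2, y3), w(y1, y4)) = [[0, 0], [0, 0]]


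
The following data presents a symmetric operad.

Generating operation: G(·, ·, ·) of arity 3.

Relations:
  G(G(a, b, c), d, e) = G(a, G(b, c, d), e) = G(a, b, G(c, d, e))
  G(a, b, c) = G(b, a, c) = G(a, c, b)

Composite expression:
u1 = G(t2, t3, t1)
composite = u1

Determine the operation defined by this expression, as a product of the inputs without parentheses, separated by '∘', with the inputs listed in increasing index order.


Key point: G commutes, so take the t-inputs in any fixed order.
G(t2, t3, t1) collapses to t2 ∘ t3 ∘ t1
rearranged into index order: t1 ∘ t2 ∘ t3

t1 ∘ t2 ∘ t3


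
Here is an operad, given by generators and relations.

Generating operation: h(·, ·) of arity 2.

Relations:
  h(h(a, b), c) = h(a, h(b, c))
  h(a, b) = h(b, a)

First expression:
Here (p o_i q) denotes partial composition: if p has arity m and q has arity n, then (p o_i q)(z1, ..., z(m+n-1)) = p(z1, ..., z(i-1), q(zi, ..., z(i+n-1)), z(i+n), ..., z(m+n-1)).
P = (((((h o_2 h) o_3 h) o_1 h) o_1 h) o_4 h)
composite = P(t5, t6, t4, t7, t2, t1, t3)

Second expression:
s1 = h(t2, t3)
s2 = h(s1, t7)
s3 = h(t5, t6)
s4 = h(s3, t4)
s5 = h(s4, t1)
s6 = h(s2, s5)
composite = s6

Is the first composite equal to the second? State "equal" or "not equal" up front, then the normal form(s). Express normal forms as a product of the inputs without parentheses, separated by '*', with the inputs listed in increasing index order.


equal; both compose to t1 * t2 * t3 * t4 * t5 * t6 * t7

In normal form, the first expression is t1 * t2 * t3 * t4 * t5 * t6 * t7
In normal form, the second expression is t1 * t2 * t3 * t4 * t5 * t6 * t7
One common form — equal.


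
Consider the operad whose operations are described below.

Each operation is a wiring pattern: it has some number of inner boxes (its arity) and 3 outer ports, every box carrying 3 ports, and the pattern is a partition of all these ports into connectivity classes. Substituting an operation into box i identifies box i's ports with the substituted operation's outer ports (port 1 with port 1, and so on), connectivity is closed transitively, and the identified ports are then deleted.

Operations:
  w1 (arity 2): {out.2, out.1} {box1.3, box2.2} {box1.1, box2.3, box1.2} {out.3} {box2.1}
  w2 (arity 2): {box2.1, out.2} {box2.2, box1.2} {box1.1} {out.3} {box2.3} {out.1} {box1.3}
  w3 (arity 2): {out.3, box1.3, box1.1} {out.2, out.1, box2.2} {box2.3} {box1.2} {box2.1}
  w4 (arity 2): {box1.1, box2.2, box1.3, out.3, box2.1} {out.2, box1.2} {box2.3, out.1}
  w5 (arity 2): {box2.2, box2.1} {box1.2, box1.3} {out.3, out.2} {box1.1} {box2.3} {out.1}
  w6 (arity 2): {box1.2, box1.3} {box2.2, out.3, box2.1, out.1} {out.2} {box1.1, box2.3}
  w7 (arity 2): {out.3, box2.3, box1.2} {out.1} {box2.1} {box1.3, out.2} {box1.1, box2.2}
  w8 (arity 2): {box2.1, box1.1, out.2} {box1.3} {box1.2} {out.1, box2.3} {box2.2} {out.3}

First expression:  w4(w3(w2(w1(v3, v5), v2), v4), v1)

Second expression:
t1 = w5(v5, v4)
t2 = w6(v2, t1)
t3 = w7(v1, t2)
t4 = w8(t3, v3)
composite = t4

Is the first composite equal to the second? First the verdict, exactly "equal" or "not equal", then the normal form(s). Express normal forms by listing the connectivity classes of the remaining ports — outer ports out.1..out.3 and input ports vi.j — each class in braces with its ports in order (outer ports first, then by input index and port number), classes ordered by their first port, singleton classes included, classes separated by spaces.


not equal; first: {out.1, v1.3} {out.2, out.3, v1.1, v1.2, v4.2} {v2.1} {v2.2} {v2.3} {v3.1, v3.2, v5.3} {v3.3, v5.2} {v4.1} {v4.3} {v5.1}; second: {out.1, v3.3} {out.2, v3.1} {out.3} {v1.1} {v1.2, v2.1} {v1.3} {v2.2, v2.3} {v3.2} {v4.1, v4.2} {v4.3} {v5.1} {v5.2, v5.3}

Normal form of the first expression: {out.1, v1.3} {out.2, out.3, v1.1, v1.2, v4.2} {v2.1} {v2.2} {v2.3} {v3.1, v3.2, v5.3} {v3.3, v5.2} {v4.1} {v4.3} {v5.1}
Normal form of the second expression: {out.1, v3.3} {out.2, v3.1} {out.3} {v1.1} {v1.2, v2.1} {v1.3} {v2.2, v2.3} {v3.2} {v4.1, v4.2} {v4.3} {v5.1} {v5.2, v5.3}
The normal forms differ: not equal.


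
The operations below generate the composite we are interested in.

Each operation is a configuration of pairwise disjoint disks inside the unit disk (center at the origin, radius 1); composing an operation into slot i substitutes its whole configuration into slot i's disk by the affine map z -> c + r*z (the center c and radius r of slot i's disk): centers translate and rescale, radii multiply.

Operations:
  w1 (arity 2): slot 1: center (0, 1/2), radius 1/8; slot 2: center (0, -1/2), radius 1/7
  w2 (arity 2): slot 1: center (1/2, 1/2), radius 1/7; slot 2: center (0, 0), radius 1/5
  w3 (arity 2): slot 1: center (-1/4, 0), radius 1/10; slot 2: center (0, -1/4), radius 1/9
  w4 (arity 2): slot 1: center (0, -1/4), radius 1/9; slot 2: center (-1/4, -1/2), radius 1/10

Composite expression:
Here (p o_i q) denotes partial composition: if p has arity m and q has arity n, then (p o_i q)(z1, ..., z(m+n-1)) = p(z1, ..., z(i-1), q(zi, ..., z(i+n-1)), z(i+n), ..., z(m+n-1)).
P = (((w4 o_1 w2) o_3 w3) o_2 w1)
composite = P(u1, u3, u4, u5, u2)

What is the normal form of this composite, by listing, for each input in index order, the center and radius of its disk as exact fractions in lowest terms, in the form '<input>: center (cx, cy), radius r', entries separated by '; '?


u1: center (1/18, -7/36), radius 1/63; u2: center (-1/4, -21/40), radius 1/90; u3: center (0, -43/180), radius 1/360; u4: center (0, -47/180), radius 1/315; u5: center (-11/40, -1/2), radius 1/100

Affine substitution under w4: radii multiply and u-centers shift.
for u1, the 2-step affine chain lands on center (1/18, -7/36), radius 1/63
for u3, the 3-step affine chain lands on center (0, -43/180), radius 1/360
for u4, the 3-step affine chain lands on center (0, -47/180), radius 1/315
for u5, the 2-step affine chain lands on center (-11/40, -1/2), radius 1/100
for u2, the 2-step affine chain lands on center (-1/4, -21/40), radius 1/90


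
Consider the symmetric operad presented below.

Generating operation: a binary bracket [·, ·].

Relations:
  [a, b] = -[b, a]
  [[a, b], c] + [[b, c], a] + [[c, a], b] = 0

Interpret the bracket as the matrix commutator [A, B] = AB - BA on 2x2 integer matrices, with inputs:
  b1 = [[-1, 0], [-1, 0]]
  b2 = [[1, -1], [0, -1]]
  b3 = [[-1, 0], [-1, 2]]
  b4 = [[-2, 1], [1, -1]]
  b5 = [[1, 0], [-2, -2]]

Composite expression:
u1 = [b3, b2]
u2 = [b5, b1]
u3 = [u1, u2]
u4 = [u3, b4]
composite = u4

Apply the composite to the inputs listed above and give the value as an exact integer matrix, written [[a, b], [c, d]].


[b3, b2] = [[-1, 3], [-2, 1]]
[b5, b1] = [[0, 0], [5, 0]]
[[b3, b2], [b5, b1]] = [[15, 0], [10, -15]]
[[[b3, b2], [b5, b1]], b4] = [[-10, 30], [-40, 10]]

[[-10, 30], [-40, 10]]


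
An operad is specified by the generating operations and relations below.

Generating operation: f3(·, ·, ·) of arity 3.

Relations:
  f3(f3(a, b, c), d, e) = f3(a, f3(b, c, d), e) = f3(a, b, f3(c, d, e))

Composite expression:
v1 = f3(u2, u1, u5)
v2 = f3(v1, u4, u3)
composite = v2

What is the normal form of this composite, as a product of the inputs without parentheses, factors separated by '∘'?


Every regrouping of f3 is equal, so read the u-inputs in written order.
f3(u2, u1, u5) collapses to u2 ∘ u1 ∘ u5
f3(f3(u2, u1, u5), u4, u3) collapses to u2 ∘ u1 ∘ u5 ∘ u4 ∘ u3

u2 ∘ u1 ∘ u5 ∘ u4 ∘ u3


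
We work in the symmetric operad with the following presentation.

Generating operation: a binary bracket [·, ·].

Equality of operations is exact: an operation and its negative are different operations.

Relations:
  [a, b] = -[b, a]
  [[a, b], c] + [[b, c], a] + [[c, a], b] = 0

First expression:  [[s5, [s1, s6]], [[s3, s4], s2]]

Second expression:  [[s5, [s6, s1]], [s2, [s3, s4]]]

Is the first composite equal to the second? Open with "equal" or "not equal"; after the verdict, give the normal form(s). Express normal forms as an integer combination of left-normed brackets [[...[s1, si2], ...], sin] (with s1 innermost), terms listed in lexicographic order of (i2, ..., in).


equal; the common form is [[[[[s1, s6], s5], s2], s3], s4] - [[[[[s1, s6], s5], s2], s4], s3] - [[[[[s1, s6], s5], s3], s4], s2] + [[[[[s1, s6], s5], s4], s3], s2]

The first expression, normalized: [[[[[s1, s6], s5], s2], s3], s4] - [[[[[s1, s6], s5], s2], s4], s3] - [[[[[s1, s6], s5], s3], s4], s2] + [[[[[s1, s6], s5], s4], s3], s2]
The second expression, normalized: [[[[[s1, s6], s5], s2], s3], s4] - [[[[[s1, s6], s5], s2], s4], s3] - [[[[[s1, s6], s5], s3], s4], s2] + [[[[[s1, s6], s5], s4], s3], s2]
The normal forms match — equal.


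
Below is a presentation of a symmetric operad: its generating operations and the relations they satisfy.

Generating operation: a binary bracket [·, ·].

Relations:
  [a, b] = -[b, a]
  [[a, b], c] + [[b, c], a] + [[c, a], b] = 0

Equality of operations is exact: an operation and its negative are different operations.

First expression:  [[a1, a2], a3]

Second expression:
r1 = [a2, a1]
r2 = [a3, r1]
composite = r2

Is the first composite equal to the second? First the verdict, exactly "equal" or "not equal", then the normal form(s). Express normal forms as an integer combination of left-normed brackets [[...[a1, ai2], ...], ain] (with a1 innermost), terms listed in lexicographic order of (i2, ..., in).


equal; the common form is [[a1, a2], a3]

The first expression, normalized: [[a1, a2], a3]
The second expression, normalized: [[a1, a2], a3]
Both agree, so they are equal.


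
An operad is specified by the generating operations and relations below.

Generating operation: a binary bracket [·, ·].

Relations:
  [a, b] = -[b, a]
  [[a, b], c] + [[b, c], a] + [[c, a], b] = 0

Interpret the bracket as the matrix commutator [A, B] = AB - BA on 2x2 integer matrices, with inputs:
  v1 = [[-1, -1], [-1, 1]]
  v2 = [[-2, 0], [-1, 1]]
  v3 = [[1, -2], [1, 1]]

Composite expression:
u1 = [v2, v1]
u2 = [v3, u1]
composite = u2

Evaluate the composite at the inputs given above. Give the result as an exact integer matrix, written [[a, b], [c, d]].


[v2, v1] = [[-1, 3], [-1, 1]]
[v3, [v2, v1]] = [[-1, -4], [-2, 1]]

[[-1, -4], [-2, 1]]


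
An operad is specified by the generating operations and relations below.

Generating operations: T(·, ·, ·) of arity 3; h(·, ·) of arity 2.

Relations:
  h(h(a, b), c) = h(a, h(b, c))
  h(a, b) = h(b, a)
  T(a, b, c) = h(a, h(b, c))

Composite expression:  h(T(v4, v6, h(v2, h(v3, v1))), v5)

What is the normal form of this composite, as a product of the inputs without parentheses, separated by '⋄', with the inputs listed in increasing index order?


v1 ⋄ v2 ⋄ v3 ⋄ v4 ⋄ v5 ⋄ v6


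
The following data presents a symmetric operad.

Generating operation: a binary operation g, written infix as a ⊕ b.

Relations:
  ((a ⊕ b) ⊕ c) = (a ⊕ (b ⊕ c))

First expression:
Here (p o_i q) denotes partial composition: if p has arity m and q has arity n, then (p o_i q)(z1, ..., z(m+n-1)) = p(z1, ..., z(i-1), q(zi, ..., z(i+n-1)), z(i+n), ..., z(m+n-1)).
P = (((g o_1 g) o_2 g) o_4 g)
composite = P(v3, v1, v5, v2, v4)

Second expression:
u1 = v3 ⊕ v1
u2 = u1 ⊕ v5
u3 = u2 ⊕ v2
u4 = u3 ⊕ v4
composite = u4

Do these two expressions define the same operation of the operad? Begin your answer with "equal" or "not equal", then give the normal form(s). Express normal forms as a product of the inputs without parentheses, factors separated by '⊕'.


equal; the common form is v3 ⊕ v1 ⊕ v5 ⊕ v2 ⊕ v4

Normal form of the first expression: v3 ⊕ v1 ⊕ v5 ⊕ v2 ⊕ v4
Normal form of the second expression: v3 ⊕ v1 ⊕ v5 ⊕ v2 ⊕ v4
Identical normal forms: equal.


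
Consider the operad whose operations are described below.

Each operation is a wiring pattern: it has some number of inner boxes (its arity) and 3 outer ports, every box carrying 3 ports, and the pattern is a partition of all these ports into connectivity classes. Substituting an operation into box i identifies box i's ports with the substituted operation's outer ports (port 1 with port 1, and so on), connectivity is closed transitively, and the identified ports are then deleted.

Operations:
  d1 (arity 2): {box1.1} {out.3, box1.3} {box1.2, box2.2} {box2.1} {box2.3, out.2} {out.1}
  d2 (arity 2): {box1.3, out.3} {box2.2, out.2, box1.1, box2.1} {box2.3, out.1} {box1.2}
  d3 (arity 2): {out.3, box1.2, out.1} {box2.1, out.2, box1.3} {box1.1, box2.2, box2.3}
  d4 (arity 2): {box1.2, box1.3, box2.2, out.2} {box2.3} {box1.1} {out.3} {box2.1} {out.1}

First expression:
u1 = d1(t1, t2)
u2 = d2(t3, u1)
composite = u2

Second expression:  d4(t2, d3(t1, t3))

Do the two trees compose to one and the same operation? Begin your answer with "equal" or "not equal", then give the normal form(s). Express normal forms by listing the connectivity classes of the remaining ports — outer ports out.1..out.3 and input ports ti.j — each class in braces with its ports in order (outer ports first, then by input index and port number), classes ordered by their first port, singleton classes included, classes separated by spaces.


not equal; first: {out.1, t1.3} {out.2, t2.3, t3.1} {out.3, t3.3} {t1.1} {t1.2, t2.2} {t2.1} {t3.2}; second: {out.1} {out.2, t1.3, t2.2, t2.3, t3.1} {out.3} {t1.1, t3.2, t3.3} {t1.2} {t2.1}


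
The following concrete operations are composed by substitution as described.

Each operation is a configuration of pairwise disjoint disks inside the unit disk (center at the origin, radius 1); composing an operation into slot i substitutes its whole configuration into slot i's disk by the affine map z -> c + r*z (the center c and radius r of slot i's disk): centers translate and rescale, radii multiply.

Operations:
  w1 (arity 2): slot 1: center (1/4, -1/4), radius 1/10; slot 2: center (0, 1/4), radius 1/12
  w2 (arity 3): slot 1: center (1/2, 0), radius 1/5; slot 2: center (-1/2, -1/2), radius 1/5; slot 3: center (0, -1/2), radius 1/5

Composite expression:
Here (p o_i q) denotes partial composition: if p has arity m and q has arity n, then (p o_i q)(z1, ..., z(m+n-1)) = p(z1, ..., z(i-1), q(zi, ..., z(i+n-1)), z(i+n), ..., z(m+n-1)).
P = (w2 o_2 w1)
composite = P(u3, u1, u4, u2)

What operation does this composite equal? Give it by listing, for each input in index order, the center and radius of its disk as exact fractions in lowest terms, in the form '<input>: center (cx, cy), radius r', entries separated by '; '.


u1: center (-9/20, -11/20), radius 1/50; u2: center (0, -1/2), radius 1/5; u3: center (1/2, 0), radius 1/5; u4: center (-1/2, -9/20), radius 1/60


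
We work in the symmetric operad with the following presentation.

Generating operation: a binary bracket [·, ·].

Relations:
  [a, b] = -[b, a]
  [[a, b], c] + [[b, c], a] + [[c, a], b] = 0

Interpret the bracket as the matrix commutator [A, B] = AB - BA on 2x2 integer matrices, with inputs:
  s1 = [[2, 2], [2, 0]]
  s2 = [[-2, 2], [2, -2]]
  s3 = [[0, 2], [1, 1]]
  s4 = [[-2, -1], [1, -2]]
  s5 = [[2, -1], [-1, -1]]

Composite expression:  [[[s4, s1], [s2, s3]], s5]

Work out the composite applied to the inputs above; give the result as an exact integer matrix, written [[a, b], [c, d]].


[[-16, 40], [-88, 16]]

[s4, s1] = [[-4, 2], [2, 4]]
[s2, s3] = [[-2, 2], [-2, 2]]
[[s4, s1], [s2, s3]] = [[-8, -8], [-24, 8]]
[[[s4, s1], [s2, s3]], s5] = [[-16, 40], [-88, 16]]


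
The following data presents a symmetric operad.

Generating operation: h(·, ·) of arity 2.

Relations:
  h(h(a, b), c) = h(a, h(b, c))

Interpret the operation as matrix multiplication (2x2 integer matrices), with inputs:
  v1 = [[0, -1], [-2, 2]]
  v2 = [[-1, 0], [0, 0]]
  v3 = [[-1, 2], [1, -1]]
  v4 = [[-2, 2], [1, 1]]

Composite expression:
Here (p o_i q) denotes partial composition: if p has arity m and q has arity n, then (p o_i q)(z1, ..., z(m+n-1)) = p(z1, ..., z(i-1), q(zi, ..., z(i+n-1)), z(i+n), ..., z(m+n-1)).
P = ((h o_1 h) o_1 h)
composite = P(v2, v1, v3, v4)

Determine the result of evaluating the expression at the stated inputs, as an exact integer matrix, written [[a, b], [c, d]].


[[-3, 1], [0, 0]]

h(v2, v1) = [[0, 1], [0, 0]]
h(h(v2, v1), v3) = [[1, -1], [0, 0]]
h(h(h(v2, v1), v3), v4) = [[-3, 1], [0, 0]]


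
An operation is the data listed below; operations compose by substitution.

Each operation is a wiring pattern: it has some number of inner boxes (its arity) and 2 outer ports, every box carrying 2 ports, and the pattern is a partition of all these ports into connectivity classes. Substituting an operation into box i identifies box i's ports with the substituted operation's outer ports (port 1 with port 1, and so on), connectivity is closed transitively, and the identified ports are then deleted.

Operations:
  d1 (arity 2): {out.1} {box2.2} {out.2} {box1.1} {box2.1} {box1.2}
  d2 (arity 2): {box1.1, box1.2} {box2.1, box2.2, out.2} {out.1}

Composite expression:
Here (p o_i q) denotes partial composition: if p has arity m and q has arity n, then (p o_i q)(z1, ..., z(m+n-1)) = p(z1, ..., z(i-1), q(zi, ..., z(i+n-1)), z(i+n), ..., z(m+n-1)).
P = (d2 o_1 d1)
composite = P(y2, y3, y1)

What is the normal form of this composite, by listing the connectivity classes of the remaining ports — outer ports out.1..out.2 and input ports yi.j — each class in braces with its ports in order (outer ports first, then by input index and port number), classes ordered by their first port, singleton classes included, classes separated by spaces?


{out.1} {out.2, y1.1, y1.2} {y2.1} {y2.2} {y3.1} {y3.2}

Connectivity passes through glued d2-boundaries; trace each wire chain.
stage d1: inputs (y2, y3), connectivity {out.1} {out.2} {y2.1} {y2.2} {y3.1} {y3.2}, out.j its boundary
stage d2: inputs (y2, y3, y1), connectivity {out.1} {out.2, y1.1, y1.2} {y2.1} {y2.2} {y3.1} {y3.2}, out.j its boundary


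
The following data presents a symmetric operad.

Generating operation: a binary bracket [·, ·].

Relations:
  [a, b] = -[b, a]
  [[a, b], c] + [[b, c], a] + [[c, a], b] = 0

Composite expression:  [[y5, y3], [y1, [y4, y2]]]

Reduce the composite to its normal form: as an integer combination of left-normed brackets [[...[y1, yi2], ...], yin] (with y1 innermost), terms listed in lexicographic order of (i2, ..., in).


In the tensor algebra, words opening y1 carry the y1-anchored form.
Composite bracket: [[y5, y3], [y1, [y4, y2]]]
Under [a, b] = ab - ba we get 16 signed associative words (2^4 = 16).
Collect the words opening with y1:
  word y1y2y4y3y5 has sign -1, contributing -[[[[y1, y2], y4], y3], y5]
  word y1y2y4y5y3 has sign +1, contributing +[[[[y1, y2], y4], y5], y3]
  word y1y4y2y3y5 has sign +1, contributing +[[[[y1, y4], y2], y3], y5]
  word y1y4y2y5y3 has sign -1, contributing -[[[[y1, y4], y2], y5], y3]

-[[[[y1, y2], y4], y3], y5] + [[[[y1, y2], y4], y5], y3] + [[[[y1, y4], y2], y3], y5] - [[[[y1, y4], y2], y5], y3]


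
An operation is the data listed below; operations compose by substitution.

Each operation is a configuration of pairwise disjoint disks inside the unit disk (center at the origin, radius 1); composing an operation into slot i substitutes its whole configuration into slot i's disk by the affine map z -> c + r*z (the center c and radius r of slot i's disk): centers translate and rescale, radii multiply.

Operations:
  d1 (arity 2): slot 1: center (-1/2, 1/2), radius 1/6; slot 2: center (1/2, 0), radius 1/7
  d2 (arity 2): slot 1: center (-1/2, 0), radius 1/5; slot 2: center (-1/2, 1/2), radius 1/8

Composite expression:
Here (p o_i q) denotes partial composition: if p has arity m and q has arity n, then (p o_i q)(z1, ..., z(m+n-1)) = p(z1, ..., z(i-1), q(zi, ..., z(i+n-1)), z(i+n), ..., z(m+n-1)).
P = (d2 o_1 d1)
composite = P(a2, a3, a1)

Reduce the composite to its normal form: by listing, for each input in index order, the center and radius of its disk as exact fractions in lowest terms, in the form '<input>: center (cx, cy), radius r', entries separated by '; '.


a1: center (-1/2, 1/2), radius 1/8; a2: center (-3/5, 1/10), radius 1/30; a3: center (-2/5, 0), radius 1/35

Below d2, radii multiply path by path; the a-disk centers shift.
a2: after 2 affine steps, its disk has center (-3/5, 1/10), radius 1/30
a3: after 2 affine steps, its disk has center (-2/5, 0), radius 1/35
a1: after 1 affine step, its disk has center (-1/2, 1/2), radius 1/8


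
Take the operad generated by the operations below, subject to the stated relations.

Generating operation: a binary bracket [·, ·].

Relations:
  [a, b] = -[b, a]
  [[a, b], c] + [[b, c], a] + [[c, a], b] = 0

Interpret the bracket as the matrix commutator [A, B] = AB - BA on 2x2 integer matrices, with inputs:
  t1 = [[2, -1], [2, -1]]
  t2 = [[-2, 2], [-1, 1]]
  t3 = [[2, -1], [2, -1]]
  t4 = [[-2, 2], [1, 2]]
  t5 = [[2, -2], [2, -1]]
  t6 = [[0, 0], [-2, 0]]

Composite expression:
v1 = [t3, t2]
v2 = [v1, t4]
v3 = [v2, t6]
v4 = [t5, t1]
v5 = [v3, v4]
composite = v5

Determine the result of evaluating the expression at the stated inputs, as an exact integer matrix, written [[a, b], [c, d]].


[[-108, 0], [-144, 108]]


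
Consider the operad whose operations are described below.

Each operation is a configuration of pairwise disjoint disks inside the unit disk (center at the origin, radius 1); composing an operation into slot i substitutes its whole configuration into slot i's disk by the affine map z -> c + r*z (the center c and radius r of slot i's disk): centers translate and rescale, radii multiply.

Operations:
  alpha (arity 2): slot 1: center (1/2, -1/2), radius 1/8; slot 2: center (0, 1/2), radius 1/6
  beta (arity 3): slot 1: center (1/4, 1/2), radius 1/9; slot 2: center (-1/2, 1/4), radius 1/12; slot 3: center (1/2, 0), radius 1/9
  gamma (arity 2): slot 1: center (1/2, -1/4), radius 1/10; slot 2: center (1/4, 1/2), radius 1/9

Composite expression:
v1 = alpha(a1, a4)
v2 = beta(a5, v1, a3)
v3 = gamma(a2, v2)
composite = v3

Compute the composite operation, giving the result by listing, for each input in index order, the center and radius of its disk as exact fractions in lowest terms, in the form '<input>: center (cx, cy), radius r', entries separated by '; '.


Follow each a-input down from gamma: c' goes to c + r*c', radius to r*r'.
a2: after 1 affine step, its disk has center (1/2, -1/4), radius 1/10
a5: after 2 affine steps, its disk has center (5/18, 5/9), radius 1/81
a1: after 3 affine steps, its disk has center (43/216, 113/216), radius 1/864
a4: after 3 affine steps, its disk has center (7/36, 115/216), radius 1/648
a3: after 2 affine steps, its disk has center (11/36, 1/2), radius 1/81

a1: center (43/216, 113/216), radius 1/864; a2: center (1/2, -1/4), radius 1/10; a3: center (11/36, 1/2), radius 1/81; a4: center (7/36, 115/216), radius 1/648; a5: center (5/18, 5/9), radius 1/81


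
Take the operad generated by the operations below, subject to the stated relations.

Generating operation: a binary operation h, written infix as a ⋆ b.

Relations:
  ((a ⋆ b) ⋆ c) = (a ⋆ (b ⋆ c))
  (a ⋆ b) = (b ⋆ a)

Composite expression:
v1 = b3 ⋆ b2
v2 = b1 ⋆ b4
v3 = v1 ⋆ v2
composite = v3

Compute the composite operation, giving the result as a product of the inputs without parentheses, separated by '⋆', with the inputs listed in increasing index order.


b1 ⋆ b2 ⋆ b3 ⋆ b4

Reordering under h is free, so list the b-inputs canonically.
(b3 ⋆ b2) unparenthesizes to b3 ⋆ b2
(b1 ⋆ b4) unparenthesizes to b1 ⋆ b4
((b3 ⋆ b2) ⋆ (b1 ⋆ b4)) unparenthesizes to b3 ⋆ b2 ⋆ b1 ⋆ b4
putting the inputs in ascending order: b1 ⋆ b2 ⋆ b3 ⋆ b4


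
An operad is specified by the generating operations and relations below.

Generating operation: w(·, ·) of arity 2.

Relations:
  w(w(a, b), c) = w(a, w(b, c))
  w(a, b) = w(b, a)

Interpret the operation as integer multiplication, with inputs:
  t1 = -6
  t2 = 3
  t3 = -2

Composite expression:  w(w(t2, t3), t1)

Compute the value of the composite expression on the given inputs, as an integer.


36


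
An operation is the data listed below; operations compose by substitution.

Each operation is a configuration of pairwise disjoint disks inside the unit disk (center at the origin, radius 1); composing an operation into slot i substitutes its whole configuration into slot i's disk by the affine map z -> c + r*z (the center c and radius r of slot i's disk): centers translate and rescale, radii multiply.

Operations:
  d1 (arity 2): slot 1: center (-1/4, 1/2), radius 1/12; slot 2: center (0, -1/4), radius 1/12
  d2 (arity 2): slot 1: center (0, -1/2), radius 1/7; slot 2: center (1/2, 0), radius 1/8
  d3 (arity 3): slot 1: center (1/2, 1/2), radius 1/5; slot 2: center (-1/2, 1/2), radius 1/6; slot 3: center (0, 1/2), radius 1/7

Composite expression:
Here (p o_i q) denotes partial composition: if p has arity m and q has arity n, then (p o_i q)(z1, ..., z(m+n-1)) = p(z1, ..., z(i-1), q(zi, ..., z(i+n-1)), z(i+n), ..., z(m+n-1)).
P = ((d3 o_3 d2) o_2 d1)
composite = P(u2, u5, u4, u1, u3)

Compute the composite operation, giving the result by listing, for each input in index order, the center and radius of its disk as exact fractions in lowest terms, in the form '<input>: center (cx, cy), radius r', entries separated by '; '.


u1: center (0, 3/7), radius 1/49; u2: center (1/2, 1/2), radius 1/5; u3: center (1/14, 1/2), radius 1/56; u4: center (-1/2, 11/24), radius 1/72; u5: center (-13/24, 7/12), radius 1/72

Nesting under d3 composes maps z -> c + r*z down each u-path.
u2 passes through 1 substitution, ending at center (1/2, 1/2), radius 1/5
u5 passes through 2 substitutions, ending at center (-13/24, 7/12), radius 1/72
u4 passes through 2 substitutions, ending at center (-1/2, 11/24), radius 1/72
u1 passes through 2 substitutions, ending at center (0, 3/7), radius 1/49
u3 passes through 2 substitutions, ending at center (1/14, 1/2), radius 1/56


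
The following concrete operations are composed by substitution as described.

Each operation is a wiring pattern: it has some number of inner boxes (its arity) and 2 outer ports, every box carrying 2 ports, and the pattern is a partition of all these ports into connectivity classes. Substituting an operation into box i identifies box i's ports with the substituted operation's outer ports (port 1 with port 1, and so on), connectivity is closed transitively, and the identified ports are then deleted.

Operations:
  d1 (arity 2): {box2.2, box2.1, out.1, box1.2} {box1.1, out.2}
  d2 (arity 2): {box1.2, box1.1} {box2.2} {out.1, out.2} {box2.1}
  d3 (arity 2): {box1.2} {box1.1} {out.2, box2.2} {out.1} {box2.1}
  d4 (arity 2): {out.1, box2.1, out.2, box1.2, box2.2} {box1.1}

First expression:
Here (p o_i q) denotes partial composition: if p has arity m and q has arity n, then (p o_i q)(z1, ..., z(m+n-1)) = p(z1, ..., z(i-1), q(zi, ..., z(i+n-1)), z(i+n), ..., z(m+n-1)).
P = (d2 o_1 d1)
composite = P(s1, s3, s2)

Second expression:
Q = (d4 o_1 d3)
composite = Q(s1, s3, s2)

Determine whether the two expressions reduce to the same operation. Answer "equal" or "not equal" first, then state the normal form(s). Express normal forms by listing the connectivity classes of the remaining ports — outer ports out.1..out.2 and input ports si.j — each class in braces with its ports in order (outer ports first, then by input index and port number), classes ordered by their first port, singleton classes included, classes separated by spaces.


not equal; the first gives {out.1, out.2} {s1.1, s1.2, s3.1, s3.2} {s2.1} {s2.2} and the second {out.1, out.2, s2.1, s2.2, s3.2} {s1.1} {s1.2} {s3.1}

In normal form, the first expression is {out.1, out.2} {s1.1, s1.2, s3.1, s3.2} {s2.1} {s2.2}
In normal form, the second expression is {out.1, out.2, s2.1, s2.2, s3.2} {s1.1} {s1.2} {s3.1}
The normal forms differ: not equal.


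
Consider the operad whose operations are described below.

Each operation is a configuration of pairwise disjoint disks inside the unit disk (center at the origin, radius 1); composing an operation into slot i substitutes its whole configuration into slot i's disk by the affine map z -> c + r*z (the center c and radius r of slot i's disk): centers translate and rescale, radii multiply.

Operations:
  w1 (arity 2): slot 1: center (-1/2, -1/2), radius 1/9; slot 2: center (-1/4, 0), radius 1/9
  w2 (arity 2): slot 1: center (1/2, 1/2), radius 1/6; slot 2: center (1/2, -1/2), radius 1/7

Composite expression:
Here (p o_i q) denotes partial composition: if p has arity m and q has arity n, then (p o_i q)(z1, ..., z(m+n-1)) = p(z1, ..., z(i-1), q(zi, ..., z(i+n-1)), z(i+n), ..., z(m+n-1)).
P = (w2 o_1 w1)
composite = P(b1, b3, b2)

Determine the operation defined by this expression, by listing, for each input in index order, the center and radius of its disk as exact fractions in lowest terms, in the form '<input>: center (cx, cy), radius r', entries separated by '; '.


b1: center (5/12, 5/12), radius 1/54; b2: center (1/2, -1/2), radius 1/7; b3: center (11/24, 1/2), radius 1/54

Nesting under w2 composes maps z -> c + r*z down each b-path.
for b1, the 2-step affine chain lands on center (5/12, 5/12), radius 1/54
for b3, the 2-step affine chain lands on center (11/24, 1/2), radius 1/54
for b2, the 1-step affine chain lands on center (1/2, -1/2), radius 1/7


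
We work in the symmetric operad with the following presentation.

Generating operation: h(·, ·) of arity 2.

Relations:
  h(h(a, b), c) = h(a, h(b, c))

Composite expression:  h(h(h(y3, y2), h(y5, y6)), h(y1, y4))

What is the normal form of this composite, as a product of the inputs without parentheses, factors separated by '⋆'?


y3 ⋆ y2 ⋆ y5 ⋆ y6 ⋆ y1 ⋆ y4

All parenthesizations of h agree; list the y-inputs left to right.
h(y3, y2) spells out as y3 ⋆ y2
h(y5, y6) spells out as y5 ⋆ y6
h(h(y3, y2), h(y5, y6)) spells out as y3 ⋆ y2 ⋆ y5 ⋆ y6
h(y1, y4) spells out as y1 ⋆ y4
h(h(h(y3, y2), h(y5, y6)), h(y1, y4)) spells out as y3 ⋆ y2 ⋆ y5 ⋆ y6 ⋆ y1 ⋆ y4


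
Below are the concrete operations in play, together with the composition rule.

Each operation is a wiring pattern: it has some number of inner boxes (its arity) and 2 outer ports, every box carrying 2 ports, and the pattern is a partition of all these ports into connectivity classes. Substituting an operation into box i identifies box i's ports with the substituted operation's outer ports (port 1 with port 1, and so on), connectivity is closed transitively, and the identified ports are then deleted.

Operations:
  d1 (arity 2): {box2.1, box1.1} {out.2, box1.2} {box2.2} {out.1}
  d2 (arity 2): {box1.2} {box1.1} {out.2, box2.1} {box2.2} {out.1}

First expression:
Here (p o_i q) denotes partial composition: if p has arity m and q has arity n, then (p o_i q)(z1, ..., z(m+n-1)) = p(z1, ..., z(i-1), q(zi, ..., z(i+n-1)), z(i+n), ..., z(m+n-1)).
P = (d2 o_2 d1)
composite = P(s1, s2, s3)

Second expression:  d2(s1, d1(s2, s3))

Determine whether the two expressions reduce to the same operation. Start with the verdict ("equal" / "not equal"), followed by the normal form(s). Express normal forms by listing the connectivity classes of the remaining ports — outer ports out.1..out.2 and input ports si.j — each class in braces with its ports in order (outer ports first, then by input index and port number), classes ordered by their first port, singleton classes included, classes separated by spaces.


equal: each reduces to {out.1} {out.2} {s1.1} {s1.2} {s2.1, s3.1} {s2.2} {s3.2}

The first composite normalizes to {out.1} {out.2} {s1.1} {s1.2} {s2.1, s3.1} {s2.2} {s3.2}
The second composite normalizes to {out.1} {out.2} {s1.1} {s1.2} {s2.1, s3.1} {s2.2} {s3.2}
The normal forms match — equal.
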